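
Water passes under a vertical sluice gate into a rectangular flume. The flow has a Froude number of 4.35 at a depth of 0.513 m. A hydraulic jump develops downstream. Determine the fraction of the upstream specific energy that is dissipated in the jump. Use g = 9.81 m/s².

Fr₁ = 4.35 (given).
From the momentum equation for a rectangular channel, y₂/y₁ = ½[√(1 + 8Fr₁²) − 1] = ½[√152.4 − 1] = 5.67.
y₂ = 5.67 × 0.513 = 2.91 m.
E₁ = y₁(1 + Fr₁²/2) = 0.513×(1 + 4.35²/2) = 5.37 m. ΔE = (y₂ − y₁)³/(4y₁y₂) = 2.31 m. ΔE/E₁ = 2.31/5.37 = 0.430.

ΔE/E₁ = 0.430 (43.0%)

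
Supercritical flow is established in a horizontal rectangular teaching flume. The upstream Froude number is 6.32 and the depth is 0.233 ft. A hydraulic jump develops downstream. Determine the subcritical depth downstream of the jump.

y₂ = 1.97 ft

Fr₁ = 6.32 (given).
Conjugate-depth relation: y₂/y₁ = ½[√(1 + 8Fr₁²) − 1] = ½[√320.5 − 1] = 8.45.
y₂ = 8.45 × 0.233 = 1.97 ft.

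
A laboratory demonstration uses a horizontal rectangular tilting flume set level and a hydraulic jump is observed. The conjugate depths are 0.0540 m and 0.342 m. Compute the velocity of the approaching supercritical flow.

V₁ = 3.51 m/s

For a rectangular channel the momentum equation gives q² = ½·g·y₁·y₂·(y₁ + y₂) = ½×9.81×0.0540×0.342×0.396 = 0.0359.
q = √0.0359 = 0.189 m²/s.
V₁ = q/y₁ = 0.189/0.0540 = 3.51 m/s.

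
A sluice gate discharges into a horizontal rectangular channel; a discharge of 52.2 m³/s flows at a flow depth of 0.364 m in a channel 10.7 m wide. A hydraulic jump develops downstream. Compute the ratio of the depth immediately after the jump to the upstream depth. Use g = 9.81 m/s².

y₂/y₁ = 9.54

q = Q/b = 52.2/10.7 = 4.88 m²/s; V₁ = q/y₁ = 13.4 m/s. Fr₁ = V₁/√(g·y₁) = 7.09.
Conjugate-depth relation: y₂/y₁ = ½[√(1 + 8Fr₁²) − 1] = ½[√403.4 − 1] = 9.54.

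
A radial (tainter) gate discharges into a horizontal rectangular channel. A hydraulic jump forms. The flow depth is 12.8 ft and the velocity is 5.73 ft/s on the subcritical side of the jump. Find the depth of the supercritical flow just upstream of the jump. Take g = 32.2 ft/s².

Fr₂ = V₂/√(g·y₂) = 5.73/√(32.2×12.8) = 0.282.
From the momentum equation (using Fr₂), y₁/y₂ = ½[√(1 + 8Fr₂²) − 1] = ½[√1.637 − 1] = 0.140.
y₁ = 0.140 × 12.8 = 1.79 ft.

y₁ = 1.79 ft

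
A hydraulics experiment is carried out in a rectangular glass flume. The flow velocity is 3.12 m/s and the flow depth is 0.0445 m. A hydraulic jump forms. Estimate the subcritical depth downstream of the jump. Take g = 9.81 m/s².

Fr₁ = V₁/√(g·y₁) = 3.12/√(9.81×0.0445) = 4.72.
Bélanger equation: y₂/y₁ = ½[√(1 + 8Fr₁²) − 1] = ½[√179.4 − 1] = 6.20.
y₂ = 6.20 × 0.0445 = 0.276 m.

y₂ = 0.276 m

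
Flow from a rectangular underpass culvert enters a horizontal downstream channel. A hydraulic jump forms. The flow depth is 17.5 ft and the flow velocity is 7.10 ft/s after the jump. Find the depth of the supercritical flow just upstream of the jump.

y₁ = 2.71 ft

Fr₂ = V₂/√(g·y₂) = 7.10/√(32.2×17.5) = 0.299.
Applying the sequent-depth relation in reverse, y₁/y₂ = ½[√(1 + 8Fr₂²) − 1] = ½[√1.716 − 1] = 0.155.
y₁ = 0.155 × 17.5 = 2.71 ft.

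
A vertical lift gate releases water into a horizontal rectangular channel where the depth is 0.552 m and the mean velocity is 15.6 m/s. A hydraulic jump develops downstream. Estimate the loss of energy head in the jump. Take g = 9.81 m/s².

Fr₁ = V₁/√(g·y₁) = 15.6/√(9.81×0.552) = 6.70.
Bélanger equation: y₂/y₁ = ½[√(1 + 8Fr₁²) − 1] = ½[√360.5 − 1] = 8.99.
y₂ = 8.99 × 0.552 = 4.96 m.
q = V₁·y₁ = 15.6 × 0.552 = 8.61 m²/s. V₂ = q/y₂ = 8.61/4.96 = 1.73 m/s. E₁ = y₁ + V₁²/2g = 13.0 m; E₂ = y₂ + V₂²/2g = 5.12 m. ΔE = E₁ − E₂ = 7.84 m.

ΔE = 7.84 m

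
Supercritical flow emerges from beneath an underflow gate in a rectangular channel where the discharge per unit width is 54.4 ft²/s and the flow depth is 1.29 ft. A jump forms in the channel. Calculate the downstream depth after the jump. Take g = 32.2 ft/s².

V₁ = q/y₁ = 54.4/1.29 = 42.2 ft/s. Fr₁ = V₁/√(g·y₁) = 42.2/√(32.2×1.29) = 6.54.
Conjugate-depth relation: y₂/y₁ = ½[√(1 + 8Fr₁²) − 1] = ½[√343.5 − 1] = 8.77.
y₂ = 8.77 × 1.29 = 11.3 ft.

y₂ = 11.3 ft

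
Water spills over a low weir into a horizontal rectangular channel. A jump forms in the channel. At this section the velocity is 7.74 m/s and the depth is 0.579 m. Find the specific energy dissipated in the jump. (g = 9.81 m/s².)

ΔE = 1.07 m

Fr₁ = V₁/√(g·y₁) = 7.74/√(9.81×0.579) = 3.25.
By Bélanger, y₂/y₁ = ½[√(1 + 8Fr₁²) − 1] = ½[√85.38 − 1] = 4.12.
y₂ = 4.12 × 0.579 = 2.39 m.
Head loss: ΔE = (y₂ − y₁)³/(4y₁y₂) = (2.39 − 0.579)³/(4×0.579×2.39) = 5.90/5.52 = 1.07 m.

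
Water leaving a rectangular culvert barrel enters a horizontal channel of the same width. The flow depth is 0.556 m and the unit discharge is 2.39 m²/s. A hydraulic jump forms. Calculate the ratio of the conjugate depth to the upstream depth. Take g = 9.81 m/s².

V₁ = q/y₁ = 2.39/0.556 = 4.30 m/s. Fr₁ = V₁/√(g·y₁) = 4.30/√(9.81×0.556) = 1.84.
Bélanger equation: y₂/y₁ = ½[√(1 + 8Fr₁²) − 1] = ½[√28.10 − 1] = 2.15.

y₂/y₁ = 2.15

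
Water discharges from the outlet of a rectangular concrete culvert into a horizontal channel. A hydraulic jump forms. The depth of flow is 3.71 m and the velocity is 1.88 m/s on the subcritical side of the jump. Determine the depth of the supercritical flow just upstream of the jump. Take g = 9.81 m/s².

y₁ = 0.618 m

Fr₂ = V₂/√(g·y₂) = 1.88/√(9.81×3.71) = 0.312.
The Bélanger relation is symmetric: y₁/y₂ = ½[√(1 + 8Fr₂²) − 1] = ½[√1.777 − 1] = 0.167.
y₁ = 0.167 × 3.71 = 0.618 m.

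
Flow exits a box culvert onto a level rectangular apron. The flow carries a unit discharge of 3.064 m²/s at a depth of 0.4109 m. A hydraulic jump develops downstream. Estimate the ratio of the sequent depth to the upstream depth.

V₁ = q/y₁ = 3.064/0.4109 = 7.457 m/s. Fr₁ = V₁/√(g·y₁) = 7.457/√(9.81×0.4109) = 3.714.
Conjugate-depth relation: y₂/y₁ = ½[√(1 + 8Fr₁²) − 1] = ½[√111.35 − 1] = 4.776.

y₂/y₁ = 4.776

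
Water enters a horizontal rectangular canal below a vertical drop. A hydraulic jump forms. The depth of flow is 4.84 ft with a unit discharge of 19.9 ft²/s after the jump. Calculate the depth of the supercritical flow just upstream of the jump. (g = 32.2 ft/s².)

y₁ = 0.887 ft

V₂ = q/y₂ = 19.9/4.84 = 4.11 ft/s; Fr₂ = V₂/√(g·y₂) = 0.329.
Since the conjugate-depth ratio holds either way, y₁/y₂ = ½[√(1 + 8Fr₂²) − 1] = ½[√1.868 − 1] = 0.183.
y₁ = 0.183 × 4.84 = 0.887 ft.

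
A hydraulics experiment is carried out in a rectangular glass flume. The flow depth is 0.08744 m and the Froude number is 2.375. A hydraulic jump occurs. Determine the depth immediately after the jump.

Fr₁ = 2.375 (given).
Bélanger equation: y₂/y₁ = ½[√(1 + 8Fr₁²) − 1] = ½[√46.125 − 1] = 2.896.
y₂ = 2.896 × 0.08744 = 0.2532 m.

y₂ = 0.2532 m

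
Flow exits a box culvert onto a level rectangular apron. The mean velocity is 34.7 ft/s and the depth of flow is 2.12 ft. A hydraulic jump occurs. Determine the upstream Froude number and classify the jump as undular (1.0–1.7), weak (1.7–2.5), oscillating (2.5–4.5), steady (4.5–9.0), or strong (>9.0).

Fr₁ = V₁/√(g·y₁) = 34.7/√(32.2×2.12) = 4.20.
Fr₁ = 4.20 lies in the oscillating range.

Fr₁ = 4.20; oscillating jump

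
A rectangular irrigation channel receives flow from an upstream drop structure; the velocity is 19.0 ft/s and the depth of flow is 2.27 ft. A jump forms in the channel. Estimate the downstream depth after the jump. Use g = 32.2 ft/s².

y₂ = 6.09 ft

Fr₁ = V₁/√(g·y₁) = 19.0/√(32.2×2.27) = 2.22.
From the momentum equation for a rectangular channel, y₂/y₁ = ½[√(1 + 8Fr₁²) − 1] = ½[√40.51 − 1] = 2.68.
y₂ = 2.68 × 2.27 = 6.09 ft.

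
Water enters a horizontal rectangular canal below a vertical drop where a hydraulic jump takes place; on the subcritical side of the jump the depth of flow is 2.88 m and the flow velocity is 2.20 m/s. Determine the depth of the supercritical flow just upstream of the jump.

y₁ = 0.777 m

Fr₂ = V₂/√(g·y₂) = 2.20/√(9.81×2.88) = 0.414.
Since the conjugate-depth ratio holds either way, y₁/y₂ = ½[√(1 + 8Fr₂²) − 1] = ½[√2.370 − 1] = 0.270.
y₁ = 0.270 × 2.88 = 0.777 m.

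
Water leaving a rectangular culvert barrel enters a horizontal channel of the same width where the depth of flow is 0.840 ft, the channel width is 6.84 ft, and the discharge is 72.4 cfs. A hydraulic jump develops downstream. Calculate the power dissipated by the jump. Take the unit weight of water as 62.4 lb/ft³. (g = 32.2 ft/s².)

q = Q/b = 72.4/6.84 = 10.6 ft²/s; V₁ = q/y₁ = 12.6 ft/s. Fr₁ = V₁/√(g·y₁) = 2.42.
From the momentum equation for a rectangular channel, y₂/y₁ = ½[√(1 + 8Fr₁²) − 1] = ½[√47.96 − 1] = 2.96.
y₂ = 2.96 × 0.840 = 2.49 ft.
V₂ = q/y₂ = 10.6/2.49 = 4.25 ft/s. E₁ = y₁ + V₁²/2g = 3.31 ft; E₂ = y₂ + V₂²/2g = 2.77 ft. ΔE = E₁ − E₂ = 0.536 ft.
P = γ·Q·ΔE/550 = 62.4 × 72.4 × 0.536 / 550 = 4.40 hp.

P = 4.40 hp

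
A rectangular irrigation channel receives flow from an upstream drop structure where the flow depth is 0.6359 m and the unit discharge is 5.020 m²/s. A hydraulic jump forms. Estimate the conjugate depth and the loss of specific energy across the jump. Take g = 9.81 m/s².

y₂ = 2.542 m; ΔE = 1.071 m

V₁ = q/y₁ = 5.020/0.6359 = 7.894 m/s. Fr₁ = V₁/√(g·y₁) = 7.894/√(9.81×0.6359) = 3.161.
Bélanger equation: y₂/y₁ = ½[√(1 + 8Fr₁²) − 1] = ½[√80.921 − 1] = 3.998.
y₂ = 3.998 × 0.6359 = 2.542 m.
Head loss: ΔE = (y₂ − y₁)³/(4y₁y₂) = (2.542 − 0.6359)³/(4×0.6359×2.542) = 6.928/6.466 = 1.071 m.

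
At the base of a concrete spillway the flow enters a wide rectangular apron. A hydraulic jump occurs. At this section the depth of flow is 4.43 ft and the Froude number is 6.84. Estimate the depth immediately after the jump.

Fr₁ = 6.84 (given).
Conjugate-depth relation: y₂/y₁ = ½[√(1 + 8Fr₁²) − 1] = ½[√375.3 − 1] = 9.19.
y₂ = 9.19 × 4.43 = 40.7 ft.

y₂ = 40.7 ft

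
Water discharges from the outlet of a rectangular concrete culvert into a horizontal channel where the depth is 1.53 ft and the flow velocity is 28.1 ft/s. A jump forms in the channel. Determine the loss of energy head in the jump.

Fr₁ = V₁/√(g·y₁) = 28.1/√(32.2×1.53) = 4.00.
Bélanger equation: y₂/y₁ = ½[√(1 + 8Fr₁²) − 1] = ½[√129.2 − 1] = 5.18.
y₂ = 5.18 × 1.53 = 7.93 ft.
Head loss: ΔE = (y₂ − y₁)³/(4y₁y₂) = (7.93 − 1.53)³/(4×1.53×7.93) = 262/48.5 = 5.40 ft.

ΔE = 5.40 ft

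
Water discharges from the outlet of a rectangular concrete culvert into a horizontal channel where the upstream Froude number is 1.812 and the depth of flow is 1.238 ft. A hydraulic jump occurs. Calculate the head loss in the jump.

ΔE = 0.2010 ft

Fr₁ = 1.812 (given).
From the momentum equation for a rectangular channel, y₂/y₁ = ½[√(1 + 8Fr₁²) − 1] = ½[√27.267 − 1] = 2.111.
y₂ = 2.111 × 1.238 = 2.613 ft.
Head loss: ΔE = (y₂ − y₁)³/(4y₁y₂) = (2.613 − 1.238)³/(4×1.238×2.613) = 2.601/12.94 = 0.2010 ft.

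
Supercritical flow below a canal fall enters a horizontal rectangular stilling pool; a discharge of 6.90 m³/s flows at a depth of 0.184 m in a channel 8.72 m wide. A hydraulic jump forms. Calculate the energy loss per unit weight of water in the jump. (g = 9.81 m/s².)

q = Q/b = 6.90/8.72 = 0.791 m²/s; V₁ = q/y₁ = 4.30 m/s. Fr₁ = V₁/√(g·y₁) = 3.20.
Conjugate-depth relation: y₂/y₁ = ½[√(1 + 8Fr₁²) − 1] = ½[√82.97 − 1] = 4.05.
y₂ = 4.05 × 0.184 = 0.746 m.
V₂ = q/y₂ = 0.791/0.746 = 1.06 m/s. E₁ = y₁ + V₁²/2g = 1.13 m; E₂ = y₂ + V₂²/2g = 0.803 m. ΔE = E₁ − E₂ = 0.323 m.

ΔE = 0.323 m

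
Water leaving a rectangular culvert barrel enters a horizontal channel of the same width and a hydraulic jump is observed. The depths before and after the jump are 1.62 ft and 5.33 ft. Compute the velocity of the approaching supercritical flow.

For a rectangular channel the momentum equation gives q² = ½·g·y₁·y₂·(y₁ + y₂) = ½×32.2×1.62×5.33×6.95 = 966.
q = √966 = 31.1 ft²/s.
V₁ = q/y₁ = 31.1/1.62 = 19.2 ft/s.

V₁ = 19.2 ft/s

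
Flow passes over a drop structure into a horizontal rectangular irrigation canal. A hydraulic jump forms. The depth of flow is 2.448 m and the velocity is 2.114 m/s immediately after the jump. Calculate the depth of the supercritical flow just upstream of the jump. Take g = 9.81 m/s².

Fr₂ = V₂/√(g·y₂) = 2.114/√(9.81×2.448) = 0.4314.
From the momentum equation (using Fr₂), y₁/y₂ = ½[√(1 + 8Fr₂²) − 1] = ½[√2.4887 − 1] = 0.2888.
y₁ = 0.2888 × 2.448 = 0.7070 m.

y₁ = 0.7070 m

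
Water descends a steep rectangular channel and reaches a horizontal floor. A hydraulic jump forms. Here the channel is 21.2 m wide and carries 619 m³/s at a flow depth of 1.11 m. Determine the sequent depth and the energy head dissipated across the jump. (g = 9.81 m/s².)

y₂ = 12.0 m; ΔE = 24.1 m

q = Q/b = 619/21.2 = 29.2 m²/s; V₁ = q/y₁ = 26.3 m/s. Fr₁ = V₁/√(g·y₁) = 7.97.
Bélanger equation: y₂/y₁ = ½[√(1 + 8Fr₁²) − 1] = ½[√509.3 − 1] = 10.8.
y₂ = 10.8 × 1.11 = 12.0 m.
Head loss: ΔE = (y₂ − y₁)³/(4y₁y₂) = (12.0 − 1.11)³/(4×1.11×12.0) = 1281/53.1 = 24.1 m.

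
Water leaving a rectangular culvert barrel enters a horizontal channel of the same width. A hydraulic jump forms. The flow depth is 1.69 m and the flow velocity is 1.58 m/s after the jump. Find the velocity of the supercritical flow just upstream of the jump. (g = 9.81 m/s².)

Fr₂ = V₂/√(g·y₂) = 1.58/√(9.81×1.69) = 0.388.
The Bélanger relation is symmetric: y₁/y₂ = ½[√(1 + 8Fr₂²) − 1] = ½[√2.205 − 1] = 0.242.
y₁ = 0.242 × 1.69 = 0.410 m.
V₁ = q/y₁ = 2.67/0.410 = 6.52 m/s.

V₁ = 6.52 m/s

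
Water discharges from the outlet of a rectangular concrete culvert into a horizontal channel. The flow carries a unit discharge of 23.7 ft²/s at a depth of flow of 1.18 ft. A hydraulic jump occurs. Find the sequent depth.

y₂ = 4.88 ft

V₁ = q/y₁ = 23.7/1.18 = 20.1 ft/s. Fr₁ = V₁/√(g·y₁) = 20.1/√(32.2×1.18) = 3.26.
Conjugate-depth relation: y₂/y₁ = ½[√(1 + 8Fr₁²) − 1] = ½[√85.93 − 1] = 4.14.
y₂ = 4.14 × 1.18 = 4.88 ft.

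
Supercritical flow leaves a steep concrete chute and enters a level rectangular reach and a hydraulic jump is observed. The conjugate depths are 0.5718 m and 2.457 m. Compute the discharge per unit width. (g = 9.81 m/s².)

q = 4.569 m²/s

For a rectangular channel the momentum equation gives q² = ½·g·y₁·y₂·(y₁ + y₂) = ½×9.81×0.5718×2.457×3.029 = 20.87.
q = √20.87 = 4.569 m²/s.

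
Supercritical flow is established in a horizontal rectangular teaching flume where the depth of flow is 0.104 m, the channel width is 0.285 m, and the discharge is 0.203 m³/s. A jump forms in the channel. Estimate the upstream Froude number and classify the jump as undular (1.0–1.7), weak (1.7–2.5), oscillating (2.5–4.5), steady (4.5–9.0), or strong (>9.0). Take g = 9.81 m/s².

q = Q/b = 0.203/0.285 = 0.712 m²/s; V₁ = q/y₁ = 6.85 m/s. Fr₁ = V₁/√(g·y₁) = 6.78.
Fr₁ = 6.78 lies in the steady range.

Fr₁ = 6.78; steady jump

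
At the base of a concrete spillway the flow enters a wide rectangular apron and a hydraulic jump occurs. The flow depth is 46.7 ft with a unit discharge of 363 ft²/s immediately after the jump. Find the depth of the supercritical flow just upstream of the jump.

y₁ = 3.49 ft

V₂ = q/y₂ = 363/46.7 = 7.77 ft/s; Fr₂ = V₂/√(g·y₂) = 0.200.
From the momentum equation (using Fr₂), y₁/y₂ = ½[√(1 + 8Fr₂²) − 1] = ½[√1.321 − 1] = 0.0748.
y₁ = 0.0748 × 46.7 = 3.49 ft.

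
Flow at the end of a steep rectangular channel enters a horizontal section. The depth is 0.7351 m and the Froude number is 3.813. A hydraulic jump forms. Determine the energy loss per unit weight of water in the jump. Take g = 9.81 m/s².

ΔE = 2.244 m

Fr₁ = 3.813 (given).
Sequent-depth ratio: y₂/y₁ = ½[√(1 + 8Fr₁²) − 1] = ½[√117.31 − 1] = 4.916.
y₂ = 4.916 × 0.7351 = 3.613 m.
V₁ = Fr₁·√(g·y₁) = 3.813×√(9.81×0.7351) = 10.24 m/s; q = V₁·y₁ = 7.527 m²/s. V₂ = q/y₂ = 7.527/3.613 = 2.083 m/s. E₁ = y₁ + V₁²/2g = 6.079 m; E₂ = y₂ + V₂²/2g = 3.835 m. ΔE = E₁ − E₂ = 2.244 m.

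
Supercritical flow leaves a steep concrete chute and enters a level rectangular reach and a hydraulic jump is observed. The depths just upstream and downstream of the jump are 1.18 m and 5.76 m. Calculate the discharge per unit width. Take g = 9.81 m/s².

For a rectangular channel the momentum equation gives q² = ½·g·y₁·y₂·(y₁ + y₂) = ½×9.81×1.18×5.76×6.94 = 231.
q = √231 = 15.2 m²/s.

q = 15.2 m²/s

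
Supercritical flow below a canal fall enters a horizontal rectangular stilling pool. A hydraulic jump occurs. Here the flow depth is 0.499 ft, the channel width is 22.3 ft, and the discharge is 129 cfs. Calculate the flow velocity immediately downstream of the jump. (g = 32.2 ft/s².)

q = Q/b = 129/22.3 = 5.78 ft²/s; V₁ = q/y₁ = 11.6 ft/s. Fr₁ = V₁/√(g·y₁) = 2.89.
By Bélanger, y₂/y₁ = ½[√(1 + 8Fr₁²) − 1] = ½[√67.91 − 1] = 3.62.
y₂ = 3.62 × 0.499 = 1.81 ft.
V₂ = q/y₂ = 5.78/1.81 = 3.20 ft/s.

V₂ = 3.20 ft/s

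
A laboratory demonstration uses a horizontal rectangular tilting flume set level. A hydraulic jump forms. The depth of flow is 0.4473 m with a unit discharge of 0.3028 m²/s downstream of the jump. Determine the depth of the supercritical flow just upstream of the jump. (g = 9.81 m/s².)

V₂ = q/y₂ = 0.3028/0.4473 = 0.6770 m/s; Fr₂ = V₂/√(g·y₂) = 0.3232.
The Bélanger relation is symmetric: y₁/y₂ = ½[√(1 + 8Fr₂²) − 1] = ½[√1.8355 − 1] = 0.1774.
y₁ = 0.1774 × 0.4473 = 0.07935 m.

y₁ = 0.07935 m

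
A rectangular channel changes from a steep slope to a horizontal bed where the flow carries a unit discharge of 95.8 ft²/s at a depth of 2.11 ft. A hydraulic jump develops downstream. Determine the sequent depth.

V₁ = q/y₁ = 95.8/2.11 = 45.4 ft/s. Fr₁ = V₁/√(g·y₁) = 45.4/√(32.2×2.11) = 5.51.
Bélanger equation: y₂/y₁ = ½[√(1 + 8Fr₁²) − 1] = ½[√243.7 − 1] = 7.31.
y₂ = 7.31 × 2.11 = 15.4 ft.

y₂ = 15.4 ft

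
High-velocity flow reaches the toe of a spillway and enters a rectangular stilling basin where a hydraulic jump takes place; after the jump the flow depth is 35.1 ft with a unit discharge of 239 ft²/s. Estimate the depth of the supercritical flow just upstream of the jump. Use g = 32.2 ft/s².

y₁ = 2.68 ft

V₂ = q/y₂ = 239/35.1 = 6.81 ft/s; Fr₂ = V₂/√(g·y₂) = 0.203.
Applying the sequent-depth relation in reverse, y₁/y₂ = ½[√(1 + 8Fr₂²) − 1] = ½[√1.328 − 1] = 0.0762.
y₁ = 0.0762 × 35.1 = 2.68 ft.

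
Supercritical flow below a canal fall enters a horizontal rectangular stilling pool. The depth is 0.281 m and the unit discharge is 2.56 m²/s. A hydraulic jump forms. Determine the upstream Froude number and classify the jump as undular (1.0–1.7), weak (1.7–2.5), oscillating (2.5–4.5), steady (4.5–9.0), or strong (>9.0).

V₁ = q/y₁ = 2.56/0.281 = 9.11 m/s. Fr₁ = V₁/√(g·y₁) = 9.11/√(9.81×0.281) = 5.49.
Fr₁ = 5.49 lies in the steady range.

Fr₁ = 5.49; steady jump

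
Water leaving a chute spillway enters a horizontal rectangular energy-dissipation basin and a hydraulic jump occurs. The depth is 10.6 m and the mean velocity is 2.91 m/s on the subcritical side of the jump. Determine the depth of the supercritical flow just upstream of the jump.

Fr₂ = V₂/√(g·y₂) = 2.91/√(9.81×10.6) = 0.285.
The Bélanger relation is symmetric: y₁/y₂ = ½[√(1 + 8Fr₂²) − 1] = ½[√1.651 − 1] = 0.143.
y₁ = 0.143 × 10.6 = 1.51 m.

y₁ = 1.51 m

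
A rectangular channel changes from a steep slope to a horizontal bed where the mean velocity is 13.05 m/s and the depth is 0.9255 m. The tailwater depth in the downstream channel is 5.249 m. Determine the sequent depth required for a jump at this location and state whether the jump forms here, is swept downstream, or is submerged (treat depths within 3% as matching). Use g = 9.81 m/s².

y₂ = 5.225 m; the jump forms here

Fr₁ = V₁/√(g·y₁) = 13.05/√(9.81×0.9255) = 4.331.
Sequent-depth ratio: y₂/y₁ = ½[√(1 + 8Fr₁²) − 1] = ½[√151.06 − 1] = 5.645.
y₂ = 5.645 × 0.9255 = 5.225 m.
Tailwater y_tw = 5.249 m: y_tw ≈ y₂, so the jump forms here.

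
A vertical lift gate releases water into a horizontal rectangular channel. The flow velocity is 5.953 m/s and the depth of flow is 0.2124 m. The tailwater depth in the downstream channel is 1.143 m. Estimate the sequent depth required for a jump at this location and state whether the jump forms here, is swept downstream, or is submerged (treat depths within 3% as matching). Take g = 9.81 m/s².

Fr₁ = V₁/√(g·y₁) = 5.953/√(9.81×0.2124) = 4.124.
By Bélanger, y₂/y₁ = ½[√(1 + 8Fr₁²) − 1] = ½[√137.06 − 1] = 5.354.
y₂ = 5.354 × 0.2124 = 1.137 m.
Tailwater y_tw = 1.143 m: y_tw ≈ y₂, so the jump forms here.

y₂ = 1.137 m; the jump forms here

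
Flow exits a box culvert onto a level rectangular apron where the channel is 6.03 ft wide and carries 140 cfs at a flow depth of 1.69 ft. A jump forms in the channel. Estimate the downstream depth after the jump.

q = Q/b = 140/6.03 = 23.2 ft²/s; V₁ = q/y₁ = 13.7 ft/s. Fr₁ = V₁/√(g·y₁) = 1.86.
Sequent-depth ratio: y₂/y₁ = ½[√(1 + 8Fr₁²) − 1] = ½[√28.75 − 1] = 2.18.
y₂ = 2.18 × 1.69 = 3.69 ft.

y₂ = 3.69 ft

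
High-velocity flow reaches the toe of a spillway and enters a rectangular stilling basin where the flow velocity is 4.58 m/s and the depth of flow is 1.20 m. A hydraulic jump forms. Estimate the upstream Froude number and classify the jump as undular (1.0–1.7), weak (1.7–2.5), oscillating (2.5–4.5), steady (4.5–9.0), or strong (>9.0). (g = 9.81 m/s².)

Fr₁ = V₁/√(g·y₁) = 4.58/√(9.81×1.20) = 1.33.
Fr₁ = 1.33 lies in the undular range.

Fr₁ = 1.33; undular jump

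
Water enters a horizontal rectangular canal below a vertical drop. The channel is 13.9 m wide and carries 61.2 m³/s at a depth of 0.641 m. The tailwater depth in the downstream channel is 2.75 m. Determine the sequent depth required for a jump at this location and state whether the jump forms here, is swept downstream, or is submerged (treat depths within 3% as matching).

y₂ = 2.18 m; the jump is submerged

q = Q/b = 61.2/13.9 = 4.40 m²/s; V₁ = q/y₁ = 6.87 m/s. Fr₁ = V₁/√(g·y₁) = 2.74.
From the momentum equation for a rectangular channel, y₂/y₁ = ½[√(1 + 8Fr₁²) − 1] = ½[√61.02 − 1] = 3.41.
y₂ = 3.41 × 0.641 = 2.18 m.
Tailwater y_tw = 2.75 m: y_tw > y₂, so the jump is submerged.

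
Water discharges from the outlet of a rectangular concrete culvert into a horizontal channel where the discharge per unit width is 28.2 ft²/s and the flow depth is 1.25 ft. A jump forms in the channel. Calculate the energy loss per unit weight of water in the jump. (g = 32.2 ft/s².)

ΔE = 3.08 ft

V₁ = q/y₁ = 28.2/1.25 = 22.6 ft/s. Fr₁ = V₁/√(g·y₁) = 22.6/√(32.2×1.25) = 3.56.
Bélanger equation: y₂/y₁ = ½[√(1 + 8Fr₁²) − 1] = ½[√102.2 − 1] = 4.55.
y₂ = 4.55 × 1.25 = 5.69 ft.
V₂ = q/y₂ = 28.2/5.69 = 4.95 ft/s. E₁ = y₁ + V₁²/2g = 9.15 ft; E₂ = y₂ + V₂²/2g = 6.07 ft. ΔE = E₁ − E₂ = 3.08 ft.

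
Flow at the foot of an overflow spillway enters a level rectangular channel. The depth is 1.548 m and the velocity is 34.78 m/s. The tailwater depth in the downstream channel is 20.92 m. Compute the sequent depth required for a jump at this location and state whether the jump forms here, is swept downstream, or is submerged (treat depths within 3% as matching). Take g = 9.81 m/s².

Fr₁ = V₁/√(g·y₁) = 34.78/√(9.81×1.548) = 8.925.
Sequent-depth ratio: y₂/y₁ = ½[√(1 + 8Fr₁²) − 1] = ½[√638.25 − 1] = 12.13.
y₂ = 12.13 × 1.548 = 18.78 m.
Tailwater y_tw = 20.92 m: y_tw > y₂, so the jump is submerged.

y₂ = 18.78 m; the jump is submerged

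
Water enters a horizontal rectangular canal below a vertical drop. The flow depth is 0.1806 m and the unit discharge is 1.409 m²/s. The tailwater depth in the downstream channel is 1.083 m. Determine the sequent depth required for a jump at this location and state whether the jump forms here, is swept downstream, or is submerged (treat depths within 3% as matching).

V₁ = q/y₁ = 1.409/0.1806 = 7.802 m/s. Fr₁ = V₁/√(g·y₁) = 7.802/√(9.81×0.1806) = 5.861.
Conjugate-depth relation: y₂/y₁ = ½[√(1 + 8Fr₁²) − 1] = ½[√275.85 − 1] = 7.804.
y₂ = 7.804 × 0.1806 = 1.409 m.
Tailwater y_tw = 1.083 m: y_tw < y₂, so the jump is swept downstream.

y₂ = 1.409 m; the jump is swept downstream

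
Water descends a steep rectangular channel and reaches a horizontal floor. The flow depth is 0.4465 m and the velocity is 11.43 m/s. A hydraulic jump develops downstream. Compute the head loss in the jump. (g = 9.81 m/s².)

ΔE = 3.746 m

Fr₁ = V₁/√(g·y₁) = 11.43/√(9.81×0.4465) = 5.461.
Bélanger equation: y₂/y₁ = ½[√(1 + 8Fr₁²) − 1] = ½[√239.61 − 1] = 7.240.
y₂ = 7.240 × 0.4465 = 3.233 m.
q = V₁·y₁ = 11.43 × 0.4465 = 5.103 m²/s. V₂ = q/y₂ = 5.103/3.233 = 1.579 m/s. E₁ = y₁ + V₁²/2g = 7.105 m; E₂ = y₂ + V₂²/2g = 3.360 m. ΔE = E₁ − E₂ = 3.746 m.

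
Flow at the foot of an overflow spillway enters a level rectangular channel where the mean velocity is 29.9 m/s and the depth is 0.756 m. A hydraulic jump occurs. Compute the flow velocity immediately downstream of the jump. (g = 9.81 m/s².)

V₂ = 1.99 m/s

Fr₁ = V₁/√(g·y₁) = 29.9/√(9.81×0.756) = 11.0.
Conjugate-depth relation: y₂/y₁ = ½[√(1 + 8Fr₁²) − 1] = ½[√965.4 − 1] = 15.0.
y₂ = 15.0 × 0.756 = 11.4 m.
q = V₁·y₁ = 29.9 × 0.756 = 22.6 m²/s.
V₂ = q/y₂ = 22.6/11.4 = 1.99 m/s.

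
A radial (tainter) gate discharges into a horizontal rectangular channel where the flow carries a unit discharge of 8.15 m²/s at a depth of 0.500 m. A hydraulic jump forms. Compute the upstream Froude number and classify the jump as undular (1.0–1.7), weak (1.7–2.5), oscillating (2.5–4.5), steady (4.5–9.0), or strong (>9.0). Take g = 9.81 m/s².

Fr₁ = 7.36; steady jump

V₁ = q/y₁ = 8.15/0.500 = 16.3 m/s. Fr₁ = V₁/√(g·y₁) = 16.3/√(9.81×0.500) = 7.36.
Fr₁ = 7.36 lies in the steady range.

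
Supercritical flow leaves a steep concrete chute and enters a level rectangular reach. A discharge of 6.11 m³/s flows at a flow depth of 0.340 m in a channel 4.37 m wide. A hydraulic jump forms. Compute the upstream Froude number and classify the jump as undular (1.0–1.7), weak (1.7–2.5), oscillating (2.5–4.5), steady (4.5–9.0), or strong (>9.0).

Fr₁ = 2.25; weak jump

q = Q/b = 6.11/4.37 = 1.40 m²/s; V₁ = q/y₁ = 4.11 m/s. Fr₁ = V₁/√(g·y₁) = 2.25.
Fr₁ = 2.25 lies in the weak range.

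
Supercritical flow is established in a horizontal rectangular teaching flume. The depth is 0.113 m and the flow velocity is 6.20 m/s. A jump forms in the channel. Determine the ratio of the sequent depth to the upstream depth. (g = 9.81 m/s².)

Fr₁ = V₁/√(g·y₁) = 6.20/√(9.81×0.113) = 5.89.
Bélanger equation: y₂/y₁ = ½[√(1 + 8Fr₁²) − 1] = ½[√278.4 − 1] = 7.84.

y₂/y₁ = 7.84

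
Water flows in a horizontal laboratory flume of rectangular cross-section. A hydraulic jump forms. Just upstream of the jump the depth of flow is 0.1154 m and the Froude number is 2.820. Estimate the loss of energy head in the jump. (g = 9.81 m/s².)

ΔE = 0.1311 m

Fr₁ = 2.820 (given).
Conjugate-depth relation: y₂/y₁ = ½[√(1 + 8Fr₁²) − 1] = ½[√64.619 − 1] = 3.519.
y₂ = 3.519 × 0.1154 = 0.4061 m.
V₁ = Fr₁·√(g·y₁) = 2.820×√(9.81×0.1154) = 3.000 m/s; q = V₁·y₁ = 0.3463 m²/s. V₂ = q/y₂ = 0.3463/0.4061 = 0.8526 m/s. E₁ = y₁ + V₁²/2g = 0.5743 m; E₂ = y₂ + V₂²/2g = 0.4432 m. ΔE = E₁ − E₂ = 0.1311 m.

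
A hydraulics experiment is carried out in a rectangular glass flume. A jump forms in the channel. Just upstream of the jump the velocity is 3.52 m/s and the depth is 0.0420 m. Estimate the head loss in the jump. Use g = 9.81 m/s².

ΔE = 0.356 m

Fr₁ = V₁/√(g·y₁) = 3.52/√(9.81×0.0420) = 5.48.
Sequent-depth ratio: y₂/y₁ = ½[√(1 + 8Fr₁²) − 1] = ½[√241.6 − 1] = 7.27.
y₂ = 7.27 × 0.0420 = 0.305 m.
q = V₁·y₁ = 3.52 × 0.0420 = 0.148 m²/s. V₂ = q/y₂ = 0.148/0.305 = 0.484 m/s. E₁ = y₁ + V₁²/2g = 0.674 m; E₂ = y₂ + V₂²/2g = 0.317 m. ΔE = E₁ − E₂ = 0.356 m.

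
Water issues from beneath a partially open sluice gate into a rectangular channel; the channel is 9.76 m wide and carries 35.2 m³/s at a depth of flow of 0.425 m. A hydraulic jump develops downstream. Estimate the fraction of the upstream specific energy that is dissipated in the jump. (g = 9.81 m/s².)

q = Q/b = 35.2/9.76 = 3.61 m²/s; V₁ = q/y₁ = 8.49 m/s. Fr₁ = V₁/√(g·y₁) = 4.16.
Sequent-depth ratio: y₂/y₁ = ½[√(1 + 8Fr₁²) − 1] = ½[√139.2 − 1] = 5.40.
y₂ = 5.40 × 0.425 = 2.29 m.
E₁ = y₁ + V₁²/2g = 4.10 m. ΔE = (y₂ − y₁)³/(4y₁y₂) = 1.67 m. ΔE/E₁ = 1.67/4.10 = 0.409.

ΔE/E₁ = 0.409 (40.9%)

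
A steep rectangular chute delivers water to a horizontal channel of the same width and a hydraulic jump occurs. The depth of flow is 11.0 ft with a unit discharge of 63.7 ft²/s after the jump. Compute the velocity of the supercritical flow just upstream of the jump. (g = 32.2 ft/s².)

V₁ = 35.6 ft/s

V₂ = q/y₂ = 63.7/11.0 = 5.79 ft/s; Fr₂ = V₂/√(g·y₂) = 0.308.
Since the conjugate-depth ratio holds either way, y₁/y₂ = ½[√(1 + 8Fr₂²) − 1] = ½[√1.757 − 1] = 0.163.
y₁ = 0.163 × 11.0 = 1.79 ft.
V₁ = q/y₁ = 63.7/1.79 = 35.6 ft/s.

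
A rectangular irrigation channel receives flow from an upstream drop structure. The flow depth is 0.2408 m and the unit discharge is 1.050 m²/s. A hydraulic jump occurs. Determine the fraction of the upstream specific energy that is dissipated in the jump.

ΔE/E₁ = 0.231 (23.1%)

V₁ = q/y₁ = 1.050/0.2408 = 4.360 m/s. Fr₁ = V₁/√(g·y₁) = 4.360/√(9.81×0.2408) = 2.837.
Sequent-depth ratio: y₂/y₁ = ½[√(1 + 8Fr₁²) − 1] = ½[√65.392 − 1] = 3.543.
y₂ = 3.543 × 0.2408 = 0.8532 m.
E₁ = y₁ + V₁²/2g = 1.210 m. ΔE = (y₂ − y₁)³/(4y₁y₂) = 0.2795 m. ΔE/E₁ = 0.2795/1.210 = 0.231.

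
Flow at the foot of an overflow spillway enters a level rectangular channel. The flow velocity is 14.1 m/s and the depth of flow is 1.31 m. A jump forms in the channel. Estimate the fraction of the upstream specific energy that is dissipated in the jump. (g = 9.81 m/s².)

ΔE/E₁ = 0.384 (38.4%)

Fr₁ = V₁/√(g·y₁) = 14.1/√(9.81×1.31) = 3.93.
Sequent-depth ratio: y₂/y₁ = ½[√(1 + 8Fr₁²) − 1] = ½[√124.8 − 1] = 5.08.
y₂ = 5.08 × 1.31 = 6.66 m.
E₁ = y₁ + V₁²/2g = 11.4 m. ΔE = (y₂ − y₁)³/(4y₁y₂) = 4.39 m. ΔE/E₁ = 4.39/11.4 = 0.384.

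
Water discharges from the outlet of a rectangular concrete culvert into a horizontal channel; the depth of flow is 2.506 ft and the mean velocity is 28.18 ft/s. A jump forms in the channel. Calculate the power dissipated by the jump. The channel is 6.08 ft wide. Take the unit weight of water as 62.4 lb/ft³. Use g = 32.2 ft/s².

P = 200.6 hp

Fr₁ = V₁/√(g·y₁) = 28.18/√(32.2×2.506) = 3.137.
Sequent-depth ratio: y₂/y₁ = ½[√(1 + 8Fr₁²) − 1] = ½[√79.729 − 1] = 3.965.
y₂ = 3.965 × 2.506 = 9.935 ft.
q = V₁·y₁ = 28.18 × 2.506 = 70.62 ft²/s. V₂ = q/y₂ = 70.62/9.935 = 7.108 ft/s. E₁ = y₁ + V₁²/2g = 14.84 ft; E₂ = y₂ + V₂²/2g = 10.72 ft. ΔE = E₁ − E₂ = 4.117 ft.
Q = q·b = 70.62 × 6.08 = 429.4 cfs. P = γ·Q·ΔE/550 = 62.4 × 429.4 × 4.117 / 550 = 200.6 hp.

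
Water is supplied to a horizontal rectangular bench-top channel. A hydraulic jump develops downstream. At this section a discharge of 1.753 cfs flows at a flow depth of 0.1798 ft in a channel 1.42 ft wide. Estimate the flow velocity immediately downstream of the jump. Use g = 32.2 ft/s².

q = Q/b = 1.753/1.42 = 1.235 ft²/s; V₁ = q/y₁ = 6.866 ft/s. Fr₁ = V₁/√(g·y₁) = 2.854.
By Bélanger, y₂/y₁ = ½[√(1 + 8Fr₁²) − 1] = ½[√66.141 − 1] = 3.566.
y₂ = 3.566 × 0.1798 = 0.6412 ft.
V₂ = q/y₂ = 1.235/0.6412 = 1.925 ft/s.

V₂ = 1.925 ft/s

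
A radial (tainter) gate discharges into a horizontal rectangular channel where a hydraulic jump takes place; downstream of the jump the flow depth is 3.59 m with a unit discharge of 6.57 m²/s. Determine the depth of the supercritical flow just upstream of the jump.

V₂ = q/y₂ = 6.57/3.59 = 1.83 m/s; Fr₂ = V₂/√(g·y₂) = 0.308.
Applying the sequent-depth relation in reverse, y₁/y₂ = ½[√(1 + 8Fr₂²) − 1] = ½[√1.761 − 1] = 0.163.
y₁ = 0.163 × 3.59 = 0.587 m.

y₁ = 0.587 m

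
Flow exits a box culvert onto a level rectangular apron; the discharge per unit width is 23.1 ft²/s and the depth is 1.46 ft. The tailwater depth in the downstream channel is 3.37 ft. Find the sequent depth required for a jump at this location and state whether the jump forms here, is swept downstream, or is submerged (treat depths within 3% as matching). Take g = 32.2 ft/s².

y₂ = 4.09 ft; the jump is swept downstream

V₁ = q/y₁ = 23.1/1.46 = 15.8 ft/s. Fr₁ = V₁/√(g·y₁) = 15.8/√(32.2×1.46) = 2.31.
Sequent-depth ratio: y₂/y₁ = ½[√(1 + 8Fr₁²) − 1] = ½[√43.60 − 1] = 2.80.
y₂ = 2.80 × 1.46 = 4.09 ft.
Tailwater y_tw = 3.37 ft: y_tw < y₂, so the jump is swept downstream.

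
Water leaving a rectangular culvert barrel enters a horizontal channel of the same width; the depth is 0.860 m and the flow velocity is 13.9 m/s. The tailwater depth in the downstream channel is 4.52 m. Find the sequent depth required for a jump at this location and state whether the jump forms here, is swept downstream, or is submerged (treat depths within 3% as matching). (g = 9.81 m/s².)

Fr₁ = V₁/√(g·y₁) = 13.9/√(9.81×0.860) = 4.79.
Conjugate-depth relation: y₂/y₁ = ½[√(1 + 8Fr₁²) − 1] = ½[√184.2 − 1] = 6.29.
y₂ = 6.29 × 0.860 = 5.41 m.
Tailwater y_tw = 4.52 m: y_tw < y₂, so the jump is swept downstream.

y₂ = 5.41 m; the jump is swept downstream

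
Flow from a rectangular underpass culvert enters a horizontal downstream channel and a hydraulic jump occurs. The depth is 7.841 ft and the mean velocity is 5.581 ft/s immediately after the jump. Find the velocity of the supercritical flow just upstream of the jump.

V₁ = 27.25 ft/s

Fr₂ = V₂/√(g·y₂) = 5.581/√(32.2×7.841) = 0.3512.
From the momentum equation (using Fr₂), y₁/y₂ = ½[√(1 + 8Fr₂²) − 1] = ½[√1.9869 − 1] = 0.2048.
y₁ = 0.2048 × 7.841 = 1.606 ft.
V₁ = q/y₁ = 43.76/1.606 = 27.25 ft/s.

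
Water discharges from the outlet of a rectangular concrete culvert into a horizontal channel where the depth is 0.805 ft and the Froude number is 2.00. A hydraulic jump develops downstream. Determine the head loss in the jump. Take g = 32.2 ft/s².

Fr₁ = 2.00 (given).
Conjugate-depth relation: y₂/y₁ = ½[√(1 + 8Fr₁²) − 1] = ½[√33.00 − 1] = 2.37.
y₂ = 2.37 × 0.805 = 1.91 ft.
Head loss: ΔE = (y₂ − y₁)³/(4y₁y₂) = (1.91 − 0.805)³/(4×0.805×1.91) = 1.35/6.15 = 0.219 ft.

ΔE = 0.219 ft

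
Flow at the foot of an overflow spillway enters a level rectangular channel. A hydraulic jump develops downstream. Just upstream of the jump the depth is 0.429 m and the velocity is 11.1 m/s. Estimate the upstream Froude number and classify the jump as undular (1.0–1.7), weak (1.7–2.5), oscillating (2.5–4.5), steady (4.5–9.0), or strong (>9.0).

Fr₁ = V₁/√(g·y₁) = 11.1/√(9.81×0.429) = 5.41.
Fr₁ = 5.41 lies in the steady range.

Fr₁ = 5.41; steady jump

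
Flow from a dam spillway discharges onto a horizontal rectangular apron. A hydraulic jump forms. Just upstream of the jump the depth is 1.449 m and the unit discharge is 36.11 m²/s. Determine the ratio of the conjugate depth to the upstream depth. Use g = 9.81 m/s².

y₂/y₁ = 8.861

V₁ = q/y₁ = 36.11/1.449 = 24.92 m/s. Fr₁ = V₁/√(g·y₁) = 24.92/√(9.81×1.449) = 6.610.
Bélanger equation: y₂/y₁ = ½[√(1 + 8Fr₁²) − 1] = ½[√350.52 − 1] = 8.861.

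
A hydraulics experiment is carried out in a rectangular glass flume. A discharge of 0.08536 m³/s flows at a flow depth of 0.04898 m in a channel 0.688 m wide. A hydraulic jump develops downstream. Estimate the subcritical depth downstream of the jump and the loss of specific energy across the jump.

q = Q/b = 0.08536/0.688 = 0.1241 m²/s; V₁ = q/y₁ = 2.533 m/s. Fr₁ = V₁/√(g·y₁) = 3.654.
From the momentum equation for a rectangular channel, y₂/y₁ = ½[√(1 + 8Fr₁²) − 1] = ½[√107.83 − 1] = 4.692.
y₂ = 4.692 × 0.04898 = 0.2298 m.
Head loss: ΔE = (y₂ − y₁)³/(4y₁y₂) = (0.2298 − 0.04898)³/(4×0.04898×0.2298) = 0.005914/0.04503 = 0.1313 m.

y₂ = 0.2298 m; ΔE = 0.1313 m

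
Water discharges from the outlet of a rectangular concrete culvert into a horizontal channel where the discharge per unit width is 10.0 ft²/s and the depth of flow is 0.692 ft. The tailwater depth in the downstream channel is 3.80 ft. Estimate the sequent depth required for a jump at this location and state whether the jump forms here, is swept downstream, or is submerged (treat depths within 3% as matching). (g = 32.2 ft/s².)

y₂ = 2.67 ft; the jump is submerged

V₁ = q/y₁ = 10.0/0.692 = 14.5 ft/s. Fr₁ = V₁/√(g·y₁) = 14.5/√(32.2×0.692) = 3.06.
Sequent-depth ratio: y₂/y₁ = ½[√(1 + 8Fr₁²) − 1] = ½[√75.97 − 1] = 3.86.
y₂ = 3.86 × 0.692 = 2.67 ft.
Tailwater y_tw = 3.80 ft: y_tw > y₂, so the jump is submerged.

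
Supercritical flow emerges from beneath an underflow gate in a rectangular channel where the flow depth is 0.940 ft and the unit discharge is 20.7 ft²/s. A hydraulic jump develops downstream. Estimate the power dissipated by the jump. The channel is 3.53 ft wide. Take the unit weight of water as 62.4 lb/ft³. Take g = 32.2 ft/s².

P = 27.5 hp

V₁ = q/y₁ = 20.7/0.940 = 22.0 ft/s. Fr₁ = V₁/√(g·y₁) = 22.0/√(32.2×0.940) = 4.00.
From the momentum equation for a rectangular channel, y₂/y₁ = ½[√(1 + 8Fr₁²) − 1] = ½[√129.2 − 1] = 5.18.
y₂ = 5.18 × 0.940 = 4.87 ft.
V₂ = q/y₂ = 20.7/4.87 = 4.25 ft/s. E₁ = y₁ + V₁²/2g = 8.47 ft; E₂ = y₂ + V₂²/2g = 5.15 ft. ΔE = E₁ − E₂ = 3.32 ft.
Q = q·b = 20.7 × 3.53 = 73.1 cfs. P = γ·Q·ΔE/550 = 62.4 × 73.1 × 3.32 / 550 = 27.5 hp.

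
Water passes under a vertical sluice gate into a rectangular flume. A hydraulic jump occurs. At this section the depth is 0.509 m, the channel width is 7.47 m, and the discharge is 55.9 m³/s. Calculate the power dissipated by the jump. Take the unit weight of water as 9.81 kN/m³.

q = Q/b = 55.9/7.47 = 7.48 m²/s; V₁ = q/y₁ = 14.7 m/s. Fr₁ = V₁/√(g·y₁) = 6.58.
Conjugate-depth relation: y₂/y₁ = ½[√(1 + 8Fr₁²) − 1] = ½[√347.3 − 1] = 8.82.
y₂ = 8.82 × 0.509 = 4.49 m.
V₂ = q/y₂ = 7.48/4.49 = 1.67 m/s. E₁ = y₁ + V₁²/2g = 11.5 m; E₂ = y₂ + V₂²/2g = 4.63 m. ΔE = E₁ − E₂ = 6.90 m.
P = γ·Q·ΔE = 9.81 × 55.9 × 6.90 = 3781 kW.

P = 3781 kW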